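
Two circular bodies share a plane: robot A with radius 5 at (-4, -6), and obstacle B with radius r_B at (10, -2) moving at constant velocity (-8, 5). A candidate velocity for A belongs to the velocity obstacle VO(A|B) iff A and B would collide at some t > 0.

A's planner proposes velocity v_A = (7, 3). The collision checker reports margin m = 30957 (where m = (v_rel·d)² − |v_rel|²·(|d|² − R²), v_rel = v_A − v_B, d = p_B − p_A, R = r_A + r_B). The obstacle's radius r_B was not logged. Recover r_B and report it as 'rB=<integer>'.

m = 30957
d = (14, 4);  v_rel = (15, -2),  |v_rel|² = 229
v_rel×d = (15)·(4) − (-2)·(14) = 88
since m = R²·229 − 88²:  R² = (7744 + 30957) / 229 = 169
R = √169 = 13  ⇒  r_B = 13 − 5 = 8

rB=8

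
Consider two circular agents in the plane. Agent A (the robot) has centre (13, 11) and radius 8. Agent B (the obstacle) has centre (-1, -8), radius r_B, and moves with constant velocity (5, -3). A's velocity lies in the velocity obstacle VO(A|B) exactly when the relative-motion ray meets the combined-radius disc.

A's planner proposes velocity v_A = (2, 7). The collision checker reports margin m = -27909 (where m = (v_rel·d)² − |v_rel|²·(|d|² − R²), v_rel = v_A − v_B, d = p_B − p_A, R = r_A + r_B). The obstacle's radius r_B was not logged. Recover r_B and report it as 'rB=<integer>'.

m = -27909
d = (-14, -19);  v_rel = (-3, 10),  |v_rel|² = 109
v_rel×d = (-3)·(-19) − (10)·(-14) = 197
since m = R²·109 − 197²:  R² = (38809 + -27909) / 109 = 100
R = √100 = 10  ⇒  r_B = 10 − 8 = 2

rB=2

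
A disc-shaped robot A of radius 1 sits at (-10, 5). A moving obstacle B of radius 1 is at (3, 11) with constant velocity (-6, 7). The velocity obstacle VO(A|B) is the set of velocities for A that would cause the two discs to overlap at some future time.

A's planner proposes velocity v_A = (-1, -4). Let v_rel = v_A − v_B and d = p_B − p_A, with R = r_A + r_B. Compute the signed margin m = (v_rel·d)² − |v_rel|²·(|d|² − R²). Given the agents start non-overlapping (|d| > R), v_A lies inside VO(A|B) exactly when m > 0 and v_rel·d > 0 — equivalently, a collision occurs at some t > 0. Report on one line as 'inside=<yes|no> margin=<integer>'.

d = (13, 6),  |d|² = 205;  R = 1+1 = 2,  c = 205−2² = 201
v_rel = (5, -11),  |v_rel|² = 146;  v_rel·d = (5)·(13) + (-11)·(6) = -1
146·t² + 2·t + 201 = 0  ⇒  m = (-1)² − 146·201 = -29345
m = -29345 < 0,  v_rel·d = -1 < 0  ⇒  outside

inside=no margin=-29345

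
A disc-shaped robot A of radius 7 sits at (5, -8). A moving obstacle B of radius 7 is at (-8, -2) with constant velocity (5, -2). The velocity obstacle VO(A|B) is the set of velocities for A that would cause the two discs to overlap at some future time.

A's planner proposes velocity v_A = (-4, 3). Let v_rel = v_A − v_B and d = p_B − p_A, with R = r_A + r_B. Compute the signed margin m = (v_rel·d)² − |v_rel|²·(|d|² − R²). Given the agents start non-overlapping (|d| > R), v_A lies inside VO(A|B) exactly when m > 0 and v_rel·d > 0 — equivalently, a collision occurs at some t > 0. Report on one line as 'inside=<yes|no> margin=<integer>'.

d = (-13, 6),  |d|² = 205;  R = 7+7 = 14,  c = 205−14² = 9
v_rel = (-9, 5),  |v_rel|² = 106;  v_rel·d = (-9)·(-13) + (5)·(6) = 147
106·t² − 294·t + 9 = 0  ⇒  m = 147² − 106·9 = 20655
m = 20655 > 0,  v_rel·d = 147 > 0  ⇒  inside

inside=yes margin=20655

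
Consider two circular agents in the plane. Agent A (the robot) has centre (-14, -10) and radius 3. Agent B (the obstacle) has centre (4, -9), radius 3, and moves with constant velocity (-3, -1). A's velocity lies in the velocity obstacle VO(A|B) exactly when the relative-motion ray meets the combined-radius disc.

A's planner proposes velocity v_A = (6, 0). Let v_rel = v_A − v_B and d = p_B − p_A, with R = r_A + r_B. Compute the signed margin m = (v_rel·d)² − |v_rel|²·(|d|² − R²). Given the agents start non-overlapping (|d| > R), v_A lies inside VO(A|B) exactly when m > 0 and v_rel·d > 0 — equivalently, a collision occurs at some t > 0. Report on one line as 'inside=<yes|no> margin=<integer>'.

d = (18, 1),  |d|² = 325;  R = 3+3 = 6,  c = 325−6² = 289
v_rel = (9, 1),  |v_rel|² = 82;  v_rel·d = (9)·(18) + (1)·(1) = 163
82·t² − 326·t + 289 = 0  ⇒  m = 163² − 82·289 = 2871
m = 2871 > 0,  v_rel·d = 163 > 0  ⇒  inside

inside=yes margin=2871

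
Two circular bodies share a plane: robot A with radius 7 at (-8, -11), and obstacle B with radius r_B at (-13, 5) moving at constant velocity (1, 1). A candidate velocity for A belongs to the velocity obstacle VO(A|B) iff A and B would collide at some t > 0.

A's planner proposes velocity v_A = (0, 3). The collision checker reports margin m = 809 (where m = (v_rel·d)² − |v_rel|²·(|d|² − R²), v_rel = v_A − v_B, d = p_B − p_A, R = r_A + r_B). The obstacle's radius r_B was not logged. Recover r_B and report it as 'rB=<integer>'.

m = 809
d = (-5, 16);  v_rel = (-1, 2),  |v_rel|² = 5
v_rel×d = (-1)·(16) − (2)·(-5) = -6
since m = R²·5 − (-6)²:  R² = (36 + 809) / 5 = 169
R = √169 = 13  ⇒  r_B = 13 − 7 = 6

rB=6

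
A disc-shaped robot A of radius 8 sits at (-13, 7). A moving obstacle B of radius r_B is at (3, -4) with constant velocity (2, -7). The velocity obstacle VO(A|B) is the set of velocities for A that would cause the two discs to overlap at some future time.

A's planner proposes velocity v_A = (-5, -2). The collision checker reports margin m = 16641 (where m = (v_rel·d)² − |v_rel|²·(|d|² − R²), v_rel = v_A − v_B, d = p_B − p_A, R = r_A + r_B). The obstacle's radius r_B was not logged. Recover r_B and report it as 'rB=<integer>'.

m = 16641
d = (16, -11);  v_rel = (-7, 5),  |v_rel|² = 74
v_rel×d = (-7)·(-11) − (5)·(16) = -3
since m = R²·74 − (-3)²:  R² = (9 + 16641) / 74 = 225
R = √225 = 15  ⇒  r_B = 15 − 8 = 7

rB=7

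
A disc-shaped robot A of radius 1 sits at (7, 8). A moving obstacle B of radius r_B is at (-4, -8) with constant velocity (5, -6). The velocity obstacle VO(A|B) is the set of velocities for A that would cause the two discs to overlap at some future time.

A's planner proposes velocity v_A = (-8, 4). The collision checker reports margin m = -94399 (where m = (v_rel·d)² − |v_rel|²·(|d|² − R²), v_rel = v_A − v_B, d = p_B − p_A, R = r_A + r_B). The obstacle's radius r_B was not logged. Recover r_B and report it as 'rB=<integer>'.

m = -94399
d = (-11, -16);  v_rel = (-13, 10),  |v_rel|² = 269
v_rel×d = (-13)·(-16) − (10)·(-11) = 318
since m = R²·269 − 318²:  R² = (101124 + -94399) / 269 = 25
R = √25 = 5  ⇒  r_B = 5 − 1 = 4

rB=4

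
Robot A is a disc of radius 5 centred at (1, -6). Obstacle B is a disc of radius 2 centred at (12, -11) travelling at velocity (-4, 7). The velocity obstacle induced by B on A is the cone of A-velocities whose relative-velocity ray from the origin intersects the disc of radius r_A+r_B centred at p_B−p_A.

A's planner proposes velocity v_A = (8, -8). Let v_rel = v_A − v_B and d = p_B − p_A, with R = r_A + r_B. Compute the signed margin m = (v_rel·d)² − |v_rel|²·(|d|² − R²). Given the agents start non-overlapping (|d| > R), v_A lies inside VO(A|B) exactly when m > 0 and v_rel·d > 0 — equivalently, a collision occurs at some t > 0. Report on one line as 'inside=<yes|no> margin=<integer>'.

d = (11, -5),  |d|² = 146;  R = 5+2 = 7,  c = 146−7² = 97
v_rel = (12, -15),  |v_rel|² = 369;  v_rel·d = (12)·(11) + (-15)·(-5) = 207
369·t² − 414·t + 97 = 0  ⇒  m = 207² − 369·97 = 7056
m = 7056 > 0,  v_rel·d = 207 > 0  ⇒  inside

inside=yes margin=7056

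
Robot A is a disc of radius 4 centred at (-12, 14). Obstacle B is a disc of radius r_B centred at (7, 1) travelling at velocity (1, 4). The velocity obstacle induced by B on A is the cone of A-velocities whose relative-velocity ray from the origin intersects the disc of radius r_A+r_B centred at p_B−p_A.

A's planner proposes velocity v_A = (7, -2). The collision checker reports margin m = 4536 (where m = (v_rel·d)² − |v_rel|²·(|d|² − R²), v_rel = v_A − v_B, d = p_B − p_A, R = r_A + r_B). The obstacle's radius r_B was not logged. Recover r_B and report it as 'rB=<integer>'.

m = 4536
d = (19, -13);  v_rel = (6, -6),  |v_rel|² = 72
v_rel×d = (6)·(-13) − (-6)·(19) = 36
since m = R²·72 − 36²:  R² = (1296 + 4536) / 72 = 81
R = √81 = 9  ⇒  r_B = 9 − 4 = 5

rB=5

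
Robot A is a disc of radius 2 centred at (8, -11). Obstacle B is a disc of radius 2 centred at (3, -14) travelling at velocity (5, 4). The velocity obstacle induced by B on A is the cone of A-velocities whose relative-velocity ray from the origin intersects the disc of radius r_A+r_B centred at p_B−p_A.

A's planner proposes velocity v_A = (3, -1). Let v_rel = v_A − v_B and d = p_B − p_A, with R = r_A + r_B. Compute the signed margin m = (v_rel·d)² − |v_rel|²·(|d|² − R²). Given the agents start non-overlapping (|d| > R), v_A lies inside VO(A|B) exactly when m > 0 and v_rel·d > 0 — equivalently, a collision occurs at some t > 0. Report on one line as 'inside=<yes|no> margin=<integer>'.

d = (-5, -3),  |d|² = 34;  R = 2+2 = 4,  c = 34−4² = 18
v_rel = (-2, -5),  |v_rel|² = 29;  v_rel·d = (-2)·(-5) + (-5)·(-3) = 25
29·t² − 50·t + 18 = 0  ⇒  m = 25² − 29·18 = 103
m = 103 > 0,  v_rel·d = 25 > 0  ⇒  inside

inside=yes margin=103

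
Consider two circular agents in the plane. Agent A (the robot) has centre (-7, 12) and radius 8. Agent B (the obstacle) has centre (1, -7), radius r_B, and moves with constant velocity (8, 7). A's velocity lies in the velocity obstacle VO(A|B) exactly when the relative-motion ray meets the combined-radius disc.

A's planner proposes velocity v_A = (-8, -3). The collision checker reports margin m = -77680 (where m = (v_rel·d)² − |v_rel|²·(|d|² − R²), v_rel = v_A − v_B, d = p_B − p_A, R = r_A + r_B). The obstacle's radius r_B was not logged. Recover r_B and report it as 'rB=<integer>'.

m = -77680
d = (8, -19);  v_rel = (-16, -10),  |v_rel|² = 356
v_rel×d = (-16)·(-19) − (-10)·(8) = 384
since m = R²·356 − 384²:  R² = (147456 + -77680) / 356 = 196
R = √196 = 14  ⇒  r_B = 14 − 8 = 6

rB=6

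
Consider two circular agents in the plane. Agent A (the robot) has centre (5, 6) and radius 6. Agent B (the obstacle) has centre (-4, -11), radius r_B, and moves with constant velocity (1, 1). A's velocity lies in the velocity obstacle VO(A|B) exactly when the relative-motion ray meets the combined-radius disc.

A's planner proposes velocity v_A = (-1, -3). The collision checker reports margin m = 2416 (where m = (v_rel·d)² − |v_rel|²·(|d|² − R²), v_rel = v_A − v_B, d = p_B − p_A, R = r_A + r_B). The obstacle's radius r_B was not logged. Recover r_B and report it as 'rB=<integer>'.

m = 2416
d = (-9, -17);  v_rel = (-2, -4),  |v_rel|² = 20
v_rel×d = (-2)·(-17) − (-4)·(-9) = -2
since m = R²·20 − (-2)²:  R² = (4 + 2416) / 20 = 121
R = √121 = 11  ⇒  r_B = 11 − 6 = 5

rB=5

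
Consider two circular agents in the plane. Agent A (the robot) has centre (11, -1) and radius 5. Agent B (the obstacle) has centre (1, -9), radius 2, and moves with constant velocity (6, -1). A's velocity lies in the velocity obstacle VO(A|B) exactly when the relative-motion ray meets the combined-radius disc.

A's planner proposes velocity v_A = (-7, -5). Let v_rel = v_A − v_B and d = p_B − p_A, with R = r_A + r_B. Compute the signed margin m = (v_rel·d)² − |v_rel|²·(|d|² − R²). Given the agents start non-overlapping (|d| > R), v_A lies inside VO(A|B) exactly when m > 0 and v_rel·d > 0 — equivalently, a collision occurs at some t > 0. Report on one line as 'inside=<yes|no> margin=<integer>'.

d = (-10, -8),  |d|² = 164;  R = 5+2 = 7,  c = 164−7² = 115
v_rel = (-13, -4),  |v_rel|² = 185;  v_rel·d = (-13)·(-10) + (-4)·(-8) = 162
185·t² − 324·t + 115 = 0  ⇒  m = 162² − 185·115 = 4969
m = 4969 > 0,  v_rel·d = 162 > 0  ⇒  inside

inside=yes margin=4969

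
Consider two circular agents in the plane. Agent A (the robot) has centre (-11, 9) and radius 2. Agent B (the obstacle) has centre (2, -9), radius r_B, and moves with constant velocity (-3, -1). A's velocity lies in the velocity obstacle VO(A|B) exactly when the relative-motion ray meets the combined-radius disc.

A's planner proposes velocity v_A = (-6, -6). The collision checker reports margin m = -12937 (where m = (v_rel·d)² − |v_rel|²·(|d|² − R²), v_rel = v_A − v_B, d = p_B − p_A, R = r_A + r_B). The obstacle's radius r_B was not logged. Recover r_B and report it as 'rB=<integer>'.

m = -12937
d = (13, -18);  v_rel = (-3, -5),  |v_rel|² = 34
v_rel×d = (-3)·(-18) − (-5)·(13) = 119
since m = R²·34 − 119²:  R² = (14161 + -12937) / 34 = 36
R = √36 = 6  ⇒  r_B = 6 − 2 = 4

rB=4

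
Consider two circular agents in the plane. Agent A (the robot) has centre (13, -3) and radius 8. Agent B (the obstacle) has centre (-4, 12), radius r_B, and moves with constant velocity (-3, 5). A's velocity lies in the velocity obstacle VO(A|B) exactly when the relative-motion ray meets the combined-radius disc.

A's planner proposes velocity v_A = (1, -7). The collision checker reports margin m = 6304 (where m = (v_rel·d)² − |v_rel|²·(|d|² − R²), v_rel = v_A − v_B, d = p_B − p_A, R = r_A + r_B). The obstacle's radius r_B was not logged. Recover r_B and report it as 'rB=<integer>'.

m = 6304
d = (-17, 15);  v_rel = (4, -12),  |v_rel|² = 160
v_rel×d = (4)·(15) − (-12)·(-17) = -144
since m = R²·160 − (-144)²:  R² = (20736 + 6304) / 160 = 169
R = √169 = 13  ⇒  r_B = 13 − 8 = 5

rB=5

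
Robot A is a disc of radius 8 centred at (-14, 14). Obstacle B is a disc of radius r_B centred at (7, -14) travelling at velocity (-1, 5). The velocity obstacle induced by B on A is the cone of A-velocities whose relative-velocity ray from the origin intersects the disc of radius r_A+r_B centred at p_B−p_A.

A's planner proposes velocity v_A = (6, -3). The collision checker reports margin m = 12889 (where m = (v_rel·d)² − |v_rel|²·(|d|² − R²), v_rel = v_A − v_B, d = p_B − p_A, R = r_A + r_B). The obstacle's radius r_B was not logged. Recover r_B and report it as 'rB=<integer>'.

m = 12889
d = (21, -28);  v_rel = (7, -8),  |v_rel|² = 113
v_rel×d = (7)·(-28) − (-8)·(21) = -28
since m = R²·113 − (-28)²:  R² = (784 + 12889) / 113 = 121
R = √121 = 11  ⇒  r_B = 11 − 8 = 3

rB=3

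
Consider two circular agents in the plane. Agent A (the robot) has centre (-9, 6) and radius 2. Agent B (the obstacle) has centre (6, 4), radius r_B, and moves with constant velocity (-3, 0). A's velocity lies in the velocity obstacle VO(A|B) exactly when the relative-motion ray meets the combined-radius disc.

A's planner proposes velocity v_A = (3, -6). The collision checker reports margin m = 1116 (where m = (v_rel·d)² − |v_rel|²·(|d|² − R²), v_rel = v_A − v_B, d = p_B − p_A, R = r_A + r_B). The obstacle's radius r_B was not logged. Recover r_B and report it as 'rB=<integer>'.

m = 1116
d = (15, -2);  v_rel = (6, -6),  |v_rel|² = 72
v_rel×d = (6)·(-2) − (-6)·(15) = 78
since m = R²·72 − 78²:  R² = (6084 + 1116) / 72 = 100
R = √100 = 10  ⇒  r_B = 10 − 2 = 8

rB=8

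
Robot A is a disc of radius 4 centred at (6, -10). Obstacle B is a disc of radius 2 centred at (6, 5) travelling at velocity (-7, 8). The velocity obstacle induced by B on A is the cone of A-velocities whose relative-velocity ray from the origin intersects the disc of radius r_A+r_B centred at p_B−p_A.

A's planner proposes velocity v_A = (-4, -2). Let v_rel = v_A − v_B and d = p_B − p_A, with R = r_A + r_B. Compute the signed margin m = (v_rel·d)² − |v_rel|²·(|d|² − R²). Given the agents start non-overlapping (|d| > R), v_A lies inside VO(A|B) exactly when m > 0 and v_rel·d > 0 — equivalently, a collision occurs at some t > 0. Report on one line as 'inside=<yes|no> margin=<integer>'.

d = (0, 15),  |d|² = 225;  R = 4+2 = 6,  c = 225−6² = 189
v_rel = (3, -10),  |v_rel|² = 109;  v_rel·d = (3)·(0) + (-10)·(15) = -150
109·t² + 300·t + 189 = 0  ⇒  m = (-150)² − 109·189 = 1899
m = 1899 > 0,  v_rel·d = -150 < 0  ⇒  outside

inside=no margin=1899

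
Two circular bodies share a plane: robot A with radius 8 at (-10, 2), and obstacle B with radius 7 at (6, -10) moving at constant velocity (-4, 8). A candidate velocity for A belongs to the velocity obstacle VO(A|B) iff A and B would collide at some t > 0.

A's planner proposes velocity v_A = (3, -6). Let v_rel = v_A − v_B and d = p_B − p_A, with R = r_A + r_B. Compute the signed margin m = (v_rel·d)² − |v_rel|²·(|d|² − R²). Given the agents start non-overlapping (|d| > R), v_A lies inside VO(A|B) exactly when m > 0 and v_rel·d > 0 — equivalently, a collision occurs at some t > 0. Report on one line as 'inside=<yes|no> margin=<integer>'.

d = (16, -12),  |d|² = 400;  R = 8+7 = 15,  c = 400−15² = 175
v_rel = (7, -14),  |v_rel|² = 245;  v_rel·d = (7)·(16) + (-14)·(-12) = 280
245·t² − 560·t + 175 = 0  ⇒  m = 280² − 245·175 = 35525
m = 35525 > 0,  v_rel·d = 280 > 0  ⇒  inside

inside=yes margin=35525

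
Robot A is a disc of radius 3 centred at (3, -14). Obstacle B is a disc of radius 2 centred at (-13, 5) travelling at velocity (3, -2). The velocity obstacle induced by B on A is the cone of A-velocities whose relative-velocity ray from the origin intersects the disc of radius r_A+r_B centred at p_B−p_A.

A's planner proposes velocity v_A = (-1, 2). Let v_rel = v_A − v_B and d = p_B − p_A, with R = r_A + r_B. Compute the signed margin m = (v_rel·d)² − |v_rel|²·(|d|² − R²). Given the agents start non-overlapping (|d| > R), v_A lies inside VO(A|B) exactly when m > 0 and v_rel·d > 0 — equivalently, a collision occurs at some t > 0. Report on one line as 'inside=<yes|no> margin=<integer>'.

d = (-16, 19),  |d|² = 617;  R = 3+2 = 5,  c = 617−5² = 592
v_rel = (-4, 4),  |v_rel|² = 32;  v_rel·d = (-4)·(-16) + (4)·(19) = 140
32·t² − 280·t + 592 = 0  ⇒  m = 140² − 32·592 = 656
m = 656 > 0,  v_rel·d = 140 > 0  ⇒  inside

inside=yes margin=656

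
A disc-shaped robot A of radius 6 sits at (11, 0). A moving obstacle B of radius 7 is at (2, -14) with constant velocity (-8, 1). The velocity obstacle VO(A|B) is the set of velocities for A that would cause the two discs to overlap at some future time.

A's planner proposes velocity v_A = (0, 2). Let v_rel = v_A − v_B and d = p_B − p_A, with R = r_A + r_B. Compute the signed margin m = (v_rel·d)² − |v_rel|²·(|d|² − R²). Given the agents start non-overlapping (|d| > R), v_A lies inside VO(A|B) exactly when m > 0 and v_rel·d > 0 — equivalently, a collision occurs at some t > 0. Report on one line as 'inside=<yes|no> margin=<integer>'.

d = (-9, -14),  |d|² = 277;  R = 6+7 = 13,  c = 277−13² = 108
v_rel = (8, 1),  |v_rel|² = 65;  v_rel·d = (8)·(-9) + (1)·(-14) = -86
65·t² + 172·t + 108 = 0  ⇒  m = (-86)² − 65·108 = 376
m = 376 > 0,  v_rel·d = -86 < 0  ⇒  outside

inside=no margin=376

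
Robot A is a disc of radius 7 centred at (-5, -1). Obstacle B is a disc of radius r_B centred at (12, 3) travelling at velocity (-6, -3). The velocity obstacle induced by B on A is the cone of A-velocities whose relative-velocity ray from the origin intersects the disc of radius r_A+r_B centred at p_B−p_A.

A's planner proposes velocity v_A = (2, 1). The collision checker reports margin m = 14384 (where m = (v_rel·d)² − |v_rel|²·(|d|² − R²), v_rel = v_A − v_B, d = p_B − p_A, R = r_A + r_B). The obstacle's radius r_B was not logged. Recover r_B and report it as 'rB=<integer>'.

m = 14384
d = (17, 4);  v_rel = (8, 4),  |v_rel|² = 80
v_rel×d = (8)·(4) − (4)·(17) = -36
since m = R²·80 − (-36)²:  R² = (1296 + 14384) / 80 = 196
R = √196 = 14  ⇒  r_B = 14 − 7 = 7

rB=7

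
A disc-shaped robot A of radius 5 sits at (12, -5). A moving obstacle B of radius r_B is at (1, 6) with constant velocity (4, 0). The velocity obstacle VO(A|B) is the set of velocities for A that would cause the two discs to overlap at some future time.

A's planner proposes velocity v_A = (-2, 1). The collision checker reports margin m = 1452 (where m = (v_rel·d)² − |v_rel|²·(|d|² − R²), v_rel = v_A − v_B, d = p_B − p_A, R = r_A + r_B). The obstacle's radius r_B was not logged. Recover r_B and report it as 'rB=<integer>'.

m = 1452
d = (-11, 11);  v_rel = (-6, 1),  |v_rel|² = 37
v_rel×d = (-6)·(11) − (1)·(-11) = -55
since m = R²·37 − (-55)²:  R² = (3025 + 1452) / 37 = 121
R = √121 = 11  ⇒  r_B = 11 − 5 = 6

rB=6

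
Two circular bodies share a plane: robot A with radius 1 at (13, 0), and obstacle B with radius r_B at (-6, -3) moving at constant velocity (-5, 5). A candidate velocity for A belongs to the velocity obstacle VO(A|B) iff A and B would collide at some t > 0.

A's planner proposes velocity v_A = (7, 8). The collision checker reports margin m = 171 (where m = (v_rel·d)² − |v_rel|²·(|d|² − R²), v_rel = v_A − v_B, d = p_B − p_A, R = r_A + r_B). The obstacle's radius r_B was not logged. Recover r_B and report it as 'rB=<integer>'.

m = 171
d = (-19, -3);  v_rel = (12, 3),  |v_rel|² = 153
v_rel×d = (12)·(-3) − (3)·(-19) = 21
since m = R²·153 − 21²:  R² = (441 + 171) / 153 = 4
R = √4 = 2  ⇒  r_B = 2 − 1 = 1

rB=1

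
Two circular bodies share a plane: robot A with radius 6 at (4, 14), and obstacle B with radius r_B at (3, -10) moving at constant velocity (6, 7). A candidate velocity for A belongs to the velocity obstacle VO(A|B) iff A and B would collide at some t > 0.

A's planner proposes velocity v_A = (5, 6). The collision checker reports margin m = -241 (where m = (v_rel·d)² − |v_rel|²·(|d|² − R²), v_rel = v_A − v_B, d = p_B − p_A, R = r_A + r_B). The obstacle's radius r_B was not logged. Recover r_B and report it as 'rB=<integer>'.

m = -241
d = (-1, -24);  v_rel = (-1, -1),  |v_rel|² = 2
v_rel×d = (-1)·(-24) − (-1)·(-1) = 23
since m = R²·2 − 23²:  R² = (529 + -241) / 2 = 144
R = √144 = 12  ⇒  r_B = 12 − 6 = 6

rB=6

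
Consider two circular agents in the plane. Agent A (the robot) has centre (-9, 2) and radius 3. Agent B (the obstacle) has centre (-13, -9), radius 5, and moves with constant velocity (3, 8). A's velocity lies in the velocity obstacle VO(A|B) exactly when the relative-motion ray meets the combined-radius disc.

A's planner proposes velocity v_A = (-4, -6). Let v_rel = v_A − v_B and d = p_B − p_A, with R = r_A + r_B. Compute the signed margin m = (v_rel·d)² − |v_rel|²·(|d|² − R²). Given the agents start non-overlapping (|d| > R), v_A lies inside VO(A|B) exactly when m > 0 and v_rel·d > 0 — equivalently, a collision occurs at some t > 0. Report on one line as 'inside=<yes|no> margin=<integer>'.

d = (-4, -11),  |d|² = 137;  R = 3+5 = 8,  c = 137−8² = 73
v_rel = (-7, -14),  |v_rel|² = 245;  v_rel·d = (-7)·(-4) + (-14)·(-11) = 182
245·t² − 364·t + 73 = 0  ⇒  m = 182² − 245·73 = 15239
m = 15239 > 0,  v_rel·d = 182 > 0  ⇒  inside

inside=yes margin=15239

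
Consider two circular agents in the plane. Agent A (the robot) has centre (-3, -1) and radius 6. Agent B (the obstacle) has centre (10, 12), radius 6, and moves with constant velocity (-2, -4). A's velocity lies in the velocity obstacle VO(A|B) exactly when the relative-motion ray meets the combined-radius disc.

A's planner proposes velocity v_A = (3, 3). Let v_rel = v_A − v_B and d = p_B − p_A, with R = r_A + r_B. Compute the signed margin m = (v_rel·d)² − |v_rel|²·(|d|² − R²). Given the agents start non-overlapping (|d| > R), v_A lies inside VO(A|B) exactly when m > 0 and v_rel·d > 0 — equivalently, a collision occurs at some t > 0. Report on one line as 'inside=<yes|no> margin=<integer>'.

d = (13, 13),  |d|² = 338;  R = 6+6 = 12,  c = 338−12² = 194
v_rel = (5, 7),  |v_rel|² = 74;  v_rel·d = (5)·(13) + (7)·(13) = 156
74·t² − 312·t + 194 = 0  ⇒  m = 156² − 74·194 = 9980
m = 9980 > 0,  v_rel·d = 156 > 0  ⇒  inside

inside=yes margin=9980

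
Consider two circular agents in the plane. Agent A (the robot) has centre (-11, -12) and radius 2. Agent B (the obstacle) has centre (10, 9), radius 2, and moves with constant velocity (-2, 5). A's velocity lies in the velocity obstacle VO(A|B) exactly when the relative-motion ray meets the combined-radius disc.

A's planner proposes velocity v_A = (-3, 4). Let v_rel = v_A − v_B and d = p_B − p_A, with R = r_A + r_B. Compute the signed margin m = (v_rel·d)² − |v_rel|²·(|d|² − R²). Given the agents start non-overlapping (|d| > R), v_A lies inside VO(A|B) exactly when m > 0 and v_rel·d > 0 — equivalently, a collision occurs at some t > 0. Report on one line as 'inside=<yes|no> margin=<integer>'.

d = (21, 21),  |d|² = 882;  R = 2+2 = 4,  c = 882−4² = 866
v_rel = (-1, -1),  |v_rel|² = 2;  v_rel·d = (-1)·(21) + (-1)·(21) = -42
2·t² + 84·t + 866 = 0  ⇒  m = (-42)² − 2·866 = 32
m = 32 > 0,  v_rel·d = -42 < 0  ⇒  outside

inside=no margin=32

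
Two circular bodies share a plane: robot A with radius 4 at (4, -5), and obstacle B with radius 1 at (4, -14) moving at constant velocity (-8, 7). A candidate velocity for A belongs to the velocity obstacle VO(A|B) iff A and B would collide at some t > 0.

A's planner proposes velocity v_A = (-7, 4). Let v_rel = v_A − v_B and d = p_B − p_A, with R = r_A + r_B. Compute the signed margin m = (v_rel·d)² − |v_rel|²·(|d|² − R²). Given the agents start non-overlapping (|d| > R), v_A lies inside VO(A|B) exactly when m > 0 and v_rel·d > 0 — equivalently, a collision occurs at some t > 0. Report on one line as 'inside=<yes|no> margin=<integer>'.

d = (0, -9),  |d|² = 81;  R = 4+1 = 5,  c = 81−5² = 56
v_rel = (1, -3),  |v_rel|² = 10;  v_rel·d = (1)·(0) + (-3)·(-9) = 27
10·t² − 54·t + 56 = 0  ⇒  m = 27² − 10·56 = 169
m = 169 > 0,  v_rel·d = 27 > 0  ⇒  inside

inside=yes margin=169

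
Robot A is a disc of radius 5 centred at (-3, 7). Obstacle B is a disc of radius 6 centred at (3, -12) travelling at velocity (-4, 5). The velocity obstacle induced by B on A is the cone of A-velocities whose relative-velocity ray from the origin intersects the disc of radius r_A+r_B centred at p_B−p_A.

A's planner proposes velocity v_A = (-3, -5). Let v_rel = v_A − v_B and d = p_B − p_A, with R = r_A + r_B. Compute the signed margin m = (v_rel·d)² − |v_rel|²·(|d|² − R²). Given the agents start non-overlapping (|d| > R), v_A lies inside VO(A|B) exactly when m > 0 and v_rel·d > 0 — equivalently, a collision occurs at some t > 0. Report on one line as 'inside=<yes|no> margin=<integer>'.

d = (6, -19),  |d|² = 397;  R = 5+6 = 11,  c = 397−11² = 276
v_rel = (1, -10),  |v_rel|² = 101;  v_rel·d = (1)·(6) + (-10)·(-19) = 196
101·t² − 392·t + 276 = 0  ⇒  m = 196² − 101·276 = 10540
m = 10540 > 0,  v_rel·d = 196 > 0  ⇒  inside

inside=yes margin=10540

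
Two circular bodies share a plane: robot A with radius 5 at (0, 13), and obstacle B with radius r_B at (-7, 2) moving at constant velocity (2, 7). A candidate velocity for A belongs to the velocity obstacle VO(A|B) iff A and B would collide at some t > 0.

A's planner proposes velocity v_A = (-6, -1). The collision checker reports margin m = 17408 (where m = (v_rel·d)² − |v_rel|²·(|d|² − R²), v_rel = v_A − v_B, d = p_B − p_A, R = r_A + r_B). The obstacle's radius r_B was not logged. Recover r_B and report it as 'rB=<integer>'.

m = 17408
d = (-7, -11);  v_rel = (-8, -8),  |v_rel|² = 128
v_rel×d = (-8)·(-11) − (-8)·(-7) = 32
since m = R²·128 − 32²:  R² = (1024 + 17408) / 128 = 144
R = √144 = 12  ⇒  r_B = 12 − 5 = 7

rB=7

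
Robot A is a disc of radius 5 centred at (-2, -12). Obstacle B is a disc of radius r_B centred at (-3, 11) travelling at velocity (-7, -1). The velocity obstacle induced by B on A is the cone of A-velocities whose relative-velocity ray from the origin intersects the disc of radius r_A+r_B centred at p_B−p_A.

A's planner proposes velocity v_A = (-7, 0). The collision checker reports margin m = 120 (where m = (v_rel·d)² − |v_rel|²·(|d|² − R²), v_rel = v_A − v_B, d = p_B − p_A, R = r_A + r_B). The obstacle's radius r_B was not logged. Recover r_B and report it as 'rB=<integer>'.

m = 120
d = (-1, 23);  v_rel = (0, 1),  |v_rel|² = 1
v_rel×d = (0)·(23) − (1)·(-1) = 1
since m = R²·1 − 1²:  R² = (1 + 120) / 1 = 121
R = √121 = 11  ⇒  r_B = 11 − 5 = 6

rB=6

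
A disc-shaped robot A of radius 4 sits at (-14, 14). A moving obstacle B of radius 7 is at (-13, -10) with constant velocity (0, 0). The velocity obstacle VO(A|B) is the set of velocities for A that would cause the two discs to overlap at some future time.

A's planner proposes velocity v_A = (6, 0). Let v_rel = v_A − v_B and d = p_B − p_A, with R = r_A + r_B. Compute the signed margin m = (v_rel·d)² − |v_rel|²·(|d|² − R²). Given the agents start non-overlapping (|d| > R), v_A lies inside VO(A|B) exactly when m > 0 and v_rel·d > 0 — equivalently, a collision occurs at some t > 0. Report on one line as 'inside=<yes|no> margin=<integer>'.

d = (1, -24),  |d|² = 577;  R = 4+7 = 11,  c = 577−11² = 456
v_rel = (6, 0),  |v_rel|² = 36;  v_rel·d = (6)·(1) + (0)·(-24) = 6
36·t² − 12·t + 456 = 0  ⇒  m = 6² − 36·456 = -16380
m = -16380 < 0,  v_rel·d = 6 > 0  ⇒  outside

inside=no margin=-16380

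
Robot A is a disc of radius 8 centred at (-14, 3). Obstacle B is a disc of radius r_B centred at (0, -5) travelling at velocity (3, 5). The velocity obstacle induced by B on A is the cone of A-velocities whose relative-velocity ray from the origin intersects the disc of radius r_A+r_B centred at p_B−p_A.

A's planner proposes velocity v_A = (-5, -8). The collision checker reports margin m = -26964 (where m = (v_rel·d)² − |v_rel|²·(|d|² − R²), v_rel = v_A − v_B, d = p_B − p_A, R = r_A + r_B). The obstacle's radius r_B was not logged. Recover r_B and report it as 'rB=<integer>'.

m = -26964
d = (14, -8);  v_rel = (-8, -13),  |v_rel|² = 233
v_rel×d = (-8)·(-8) − (-13)·(14) = 246
since m = R²·233 − 246²:  R² = (60516 + -26964) / 233 = 144
R = √144 = 12  ⇒  r_B = 12 − 8 = 4

rB=4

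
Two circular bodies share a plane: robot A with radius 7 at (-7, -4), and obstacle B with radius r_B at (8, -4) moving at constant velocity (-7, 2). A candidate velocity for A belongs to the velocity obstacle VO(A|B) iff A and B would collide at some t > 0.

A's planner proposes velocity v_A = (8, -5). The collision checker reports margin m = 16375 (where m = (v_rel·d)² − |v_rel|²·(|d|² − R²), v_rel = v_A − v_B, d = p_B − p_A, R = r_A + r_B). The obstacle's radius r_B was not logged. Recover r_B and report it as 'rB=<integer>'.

m = 16375
d = (15, 0);  v_rel = (15, -7),  |v_rel|² = 274
v_rel×d = (15)·(0) − (-7)·(15) = 105
since m = R²·274 − 105²:  R² = (11025 + 16375) / 274 = 100
R = √100 = 10  ⇒  r_B = 10 − 7 = 3

rB=3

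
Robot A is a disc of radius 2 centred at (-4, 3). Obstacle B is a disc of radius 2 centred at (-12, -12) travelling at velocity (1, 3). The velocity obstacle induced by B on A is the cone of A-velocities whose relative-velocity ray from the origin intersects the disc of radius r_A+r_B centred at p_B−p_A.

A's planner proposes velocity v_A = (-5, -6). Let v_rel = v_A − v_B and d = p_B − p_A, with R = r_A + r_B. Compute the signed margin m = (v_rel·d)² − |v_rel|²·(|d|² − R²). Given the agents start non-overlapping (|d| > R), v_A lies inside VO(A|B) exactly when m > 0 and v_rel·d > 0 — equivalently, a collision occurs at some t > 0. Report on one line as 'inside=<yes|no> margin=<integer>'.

d = (-8, -15),  |d|² = 289;  R = 2+2 = 4,  c = 289−4² = 273
v_rel = (-6, -9),  |v_rel|² = 117;  v_rel·d = (-6)·(-8) + (-9)·(-15) = 183
117·t² − 366·t + 273 = 0  ⇒  m = 183² − 117·273 = 1548
m = 1548 > 0,  v_rel·d = 183 > 0  ⇒  inside

inside=yes margin=1548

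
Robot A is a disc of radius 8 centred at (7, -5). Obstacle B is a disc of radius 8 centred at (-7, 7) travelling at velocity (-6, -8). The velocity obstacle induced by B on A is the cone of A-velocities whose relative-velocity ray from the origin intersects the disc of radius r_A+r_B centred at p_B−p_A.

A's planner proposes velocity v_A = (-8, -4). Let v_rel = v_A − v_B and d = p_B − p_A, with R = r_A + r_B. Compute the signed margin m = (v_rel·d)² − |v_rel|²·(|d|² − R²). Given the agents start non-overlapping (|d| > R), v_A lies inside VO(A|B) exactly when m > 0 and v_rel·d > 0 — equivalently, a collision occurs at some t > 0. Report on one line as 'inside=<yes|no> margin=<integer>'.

d = (-14, 12),  |d|² = 340;  R = 8+8 = 16,  c = 340−16² = 84
v_rel = (-2, 4),  |v_rel|² = 20;  v_rel·d = (-2)·(-14) + (4)·(12) = 76
20·t² − 152·t + 84 = 0  ⇒  m = 76² − 20·84 = 4096
m = 4096 > 0,  v_rel·d = 76 > 0  ⇒  inside

inside=yes margin=4096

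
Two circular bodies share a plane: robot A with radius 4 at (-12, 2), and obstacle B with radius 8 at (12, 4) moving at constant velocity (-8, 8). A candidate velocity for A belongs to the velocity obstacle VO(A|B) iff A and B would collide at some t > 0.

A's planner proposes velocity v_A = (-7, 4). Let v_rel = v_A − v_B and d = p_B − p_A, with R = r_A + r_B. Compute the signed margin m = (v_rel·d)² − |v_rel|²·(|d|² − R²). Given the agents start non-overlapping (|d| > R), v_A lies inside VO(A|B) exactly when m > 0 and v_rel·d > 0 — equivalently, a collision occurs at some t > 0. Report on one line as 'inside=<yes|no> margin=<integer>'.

d = (24, 2),  |d|² = 580;  R = 4+8 = 12,  c = 580−12² = 436
v_rel = (1, -4),  |v_rel|² = 17;  v_rel·d = (1)·(24) + (-4)·(2) = 16
17·t² − 32·t + 436 = 0  ⇒  m = 16² − 17·436 = -7156
m = -7156 < 0,  v_rel·d = 16 > 0  ⇒  outside

inside=no margin=-7156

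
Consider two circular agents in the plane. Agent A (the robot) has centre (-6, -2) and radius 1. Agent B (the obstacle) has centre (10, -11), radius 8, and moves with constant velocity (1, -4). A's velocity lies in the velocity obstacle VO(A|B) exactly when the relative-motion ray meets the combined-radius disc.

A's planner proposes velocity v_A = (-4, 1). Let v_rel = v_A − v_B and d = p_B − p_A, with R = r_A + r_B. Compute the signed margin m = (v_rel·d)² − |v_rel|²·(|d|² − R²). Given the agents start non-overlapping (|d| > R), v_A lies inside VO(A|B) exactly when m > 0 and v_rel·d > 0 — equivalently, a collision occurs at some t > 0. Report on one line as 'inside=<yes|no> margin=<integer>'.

d = (16, -9),  |d|² = 337;  R = 1+8 = 9,  c = 337−9² = 256
v_rel = (-5, 5),  |v_rel|² = 50;  v_rel·d = (-5)·(16) + (5)·(-9) = -125
50·t² + 250·t + 256 = 0  ⇒  m = (-125)² − 50·256 = 2825
m = 2825 > 0,  v_rel·d = -125 < 0  ⇒  outside

inside=no margin=2825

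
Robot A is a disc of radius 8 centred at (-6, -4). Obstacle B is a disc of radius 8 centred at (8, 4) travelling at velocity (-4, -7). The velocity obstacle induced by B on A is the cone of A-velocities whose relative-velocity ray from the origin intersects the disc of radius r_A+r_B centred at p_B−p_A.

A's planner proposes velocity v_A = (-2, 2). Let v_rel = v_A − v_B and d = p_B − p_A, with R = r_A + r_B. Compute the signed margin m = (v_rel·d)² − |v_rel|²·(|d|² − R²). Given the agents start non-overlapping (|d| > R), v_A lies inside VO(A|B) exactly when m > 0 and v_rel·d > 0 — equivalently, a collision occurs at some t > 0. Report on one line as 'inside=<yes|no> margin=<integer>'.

d = (14, 8),  |d|² = 260;  R = 8+8 = 16,  c = 260−16² = 4
v_rel = (2, 9),  |v_rel|² = 85;  v_rel·d = (2)·(14) + (9)·(8) = 100
85·t² − 200·t + 4 = 0  ⇒  m = 100² − 85·4 = 9660
m = 9660 > 0,  v_rel·d = 100 > 0  ⇒  inside

inside=yes margin=9660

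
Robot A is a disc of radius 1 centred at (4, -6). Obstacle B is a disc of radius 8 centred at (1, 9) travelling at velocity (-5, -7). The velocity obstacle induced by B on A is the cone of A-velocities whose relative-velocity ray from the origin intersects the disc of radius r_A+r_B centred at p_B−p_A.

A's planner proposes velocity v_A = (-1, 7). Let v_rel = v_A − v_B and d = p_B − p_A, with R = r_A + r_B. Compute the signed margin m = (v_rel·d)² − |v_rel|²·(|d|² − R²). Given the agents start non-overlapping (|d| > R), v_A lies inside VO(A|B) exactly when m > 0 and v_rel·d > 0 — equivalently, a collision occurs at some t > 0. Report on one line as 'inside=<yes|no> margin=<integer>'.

d = (-3, 15),  |d|² = 234;  R = 1+8 = 9,  c = 234−9² = 153
v_rel = (4, 14),  |v_rel|² = 212;  v_rel·d = (4)·(-3) + (14)·(15) = 198
212·t² − 396·t + 153 = 0  ⇒  m = 198² − 212·153 = 6768
m = 6768 > 0,  v_rel·d = 198 > 0  ⇒  inside

inside=yes margin=6768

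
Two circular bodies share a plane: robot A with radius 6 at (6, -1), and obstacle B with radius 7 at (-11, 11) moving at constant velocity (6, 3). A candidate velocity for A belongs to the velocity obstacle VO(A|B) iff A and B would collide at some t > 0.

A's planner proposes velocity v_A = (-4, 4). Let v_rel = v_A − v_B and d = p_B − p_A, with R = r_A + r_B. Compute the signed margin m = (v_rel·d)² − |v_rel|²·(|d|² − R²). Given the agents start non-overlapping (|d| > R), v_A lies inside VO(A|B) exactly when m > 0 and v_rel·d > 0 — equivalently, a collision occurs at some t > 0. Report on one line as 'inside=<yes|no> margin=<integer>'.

d = (-17, 12),  |d|² = 433;  R = 6+7 = 13,  c = 433−13² = 264
v_rel = (-10, 1),  |v_rel|² = 101;  v_rel·d = (-10)·(-17) + (1)·(12) = 182
101·t² − 364·t + 264 = 0  ⇒  m = 182² − 101·264 = 6460
m = 6460 > 0,  v_rel·d = 182 > 0  ⇒  inside

inside=yes margin=6460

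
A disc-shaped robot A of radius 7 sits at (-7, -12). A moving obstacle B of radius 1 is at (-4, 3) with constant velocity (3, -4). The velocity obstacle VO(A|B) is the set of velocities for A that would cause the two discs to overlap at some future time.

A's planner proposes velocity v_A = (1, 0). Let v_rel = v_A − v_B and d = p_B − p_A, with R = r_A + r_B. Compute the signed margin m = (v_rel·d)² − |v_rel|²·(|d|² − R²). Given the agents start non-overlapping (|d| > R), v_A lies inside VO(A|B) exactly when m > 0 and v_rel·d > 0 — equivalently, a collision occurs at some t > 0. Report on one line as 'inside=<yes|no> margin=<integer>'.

d = (3, 15),  |d|² = 234;  R = 7+1 = 8,  c = 234−8² = 170
v_rel = (-2, 4),  |v_rel|² = 20;  v_rel·d = (-2)·(3) + (4)·(15) = 54
20·t² − 108·t + 170 = 0  ⇒  m = 54² − 20·170 = -484
m = -484 < 0,  v_rel·d = 54 > 0  ⇒  outside

inside=no margin=-484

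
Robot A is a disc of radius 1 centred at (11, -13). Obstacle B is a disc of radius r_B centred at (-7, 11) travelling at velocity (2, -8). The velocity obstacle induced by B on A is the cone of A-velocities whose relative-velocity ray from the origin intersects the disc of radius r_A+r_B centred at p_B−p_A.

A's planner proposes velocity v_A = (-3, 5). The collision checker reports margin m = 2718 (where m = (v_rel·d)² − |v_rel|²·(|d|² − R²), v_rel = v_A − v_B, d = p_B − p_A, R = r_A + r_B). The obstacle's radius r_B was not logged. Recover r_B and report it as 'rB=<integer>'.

m = 2718
d = (-18, 24);  v_rel = (-5, 13),  |v_rel|² = 194
v_rel×d = (-5)·(24) − (13)·(-18) = 114
since m = R²·194 − 114²:  R² = (12996 + 2718) / 194 = 81
R = √81 = 9  ⇒  r_B = 9 − 1 = 8

rB=8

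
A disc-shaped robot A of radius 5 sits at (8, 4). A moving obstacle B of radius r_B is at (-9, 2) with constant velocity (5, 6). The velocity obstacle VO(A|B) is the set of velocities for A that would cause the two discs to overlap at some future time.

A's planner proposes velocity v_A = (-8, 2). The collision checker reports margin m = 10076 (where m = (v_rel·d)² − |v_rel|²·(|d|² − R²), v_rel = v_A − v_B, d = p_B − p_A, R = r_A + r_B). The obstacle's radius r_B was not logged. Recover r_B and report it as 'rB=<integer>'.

m = 10076
d = (-17, -2);  v_rel = (-13, -4),  |v_rel|² = 185
v_rel×d = (-13)·(-2) − (-4)·(-17) = -42
since m = R²·185 − (-42)²:  R² = (1764 + 10076) / 185 = 64
R = √64 = 8  ⇒  r_B = 8 − 5 = 3

rB=3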